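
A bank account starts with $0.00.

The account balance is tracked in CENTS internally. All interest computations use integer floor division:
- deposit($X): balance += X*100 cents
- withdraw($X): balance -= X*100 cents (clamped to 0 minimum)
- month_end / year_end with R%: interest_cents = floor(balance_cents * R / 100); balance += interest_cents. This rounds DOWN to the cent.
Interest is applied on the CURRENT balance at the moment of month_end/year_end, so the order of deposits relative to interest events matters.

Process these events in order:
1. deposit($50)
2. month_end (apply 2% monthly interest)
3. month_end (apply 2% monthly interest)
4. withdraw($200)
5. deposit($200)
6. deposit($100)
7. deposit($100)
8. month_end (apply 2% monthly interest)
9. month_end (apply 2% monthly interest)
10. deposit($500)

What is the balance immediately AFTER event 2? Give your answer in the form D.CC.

Answer: 51.00

Derivation:
After 1 (deposit($50)): balance=$50.00 total_interest=$0.00
After 2 (month_end (apply 2% monthly interest)): balance=$51.00 total_interest=$1.00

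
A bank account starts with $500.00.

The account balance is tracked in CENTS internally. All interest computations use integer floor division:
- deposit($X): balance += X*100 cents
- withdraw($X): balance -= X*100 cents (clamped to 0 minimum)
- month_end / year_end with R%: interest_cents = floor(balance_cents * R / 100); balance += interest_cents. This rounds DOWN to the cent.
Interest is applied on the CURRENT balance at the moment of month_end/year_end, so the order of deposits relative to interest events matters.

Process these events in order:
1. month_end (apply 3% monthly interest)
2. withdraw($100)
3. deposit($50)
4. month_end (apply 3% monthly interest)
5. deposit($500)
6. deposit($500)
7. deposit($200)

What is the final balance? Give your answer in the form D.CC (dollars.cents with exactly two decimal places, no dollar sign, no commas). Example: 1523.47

Answer: 1678.95

Derivation:
After 1 (month_end (apply 3% monthly interest)): balance=$515.00 total_interest=$15.00
After 2 (withdraw($100)): balance=$415.00 total_interest=$15.00
After 3 (deposit($50)): balance=$465.00 total_interest=$15.00
After 4 (month_end (apply 3% monthly interest)): balance=$478.95 total_interest=$28.95
After 5 (deposit($500)): balance=$978.95 total_interest=$28.95
After 6 (deposit($500)): balance=$1478.95 total_interest=$28.95
After 7 (deposit($200)): balance=$1678.95 total_interest=$28.95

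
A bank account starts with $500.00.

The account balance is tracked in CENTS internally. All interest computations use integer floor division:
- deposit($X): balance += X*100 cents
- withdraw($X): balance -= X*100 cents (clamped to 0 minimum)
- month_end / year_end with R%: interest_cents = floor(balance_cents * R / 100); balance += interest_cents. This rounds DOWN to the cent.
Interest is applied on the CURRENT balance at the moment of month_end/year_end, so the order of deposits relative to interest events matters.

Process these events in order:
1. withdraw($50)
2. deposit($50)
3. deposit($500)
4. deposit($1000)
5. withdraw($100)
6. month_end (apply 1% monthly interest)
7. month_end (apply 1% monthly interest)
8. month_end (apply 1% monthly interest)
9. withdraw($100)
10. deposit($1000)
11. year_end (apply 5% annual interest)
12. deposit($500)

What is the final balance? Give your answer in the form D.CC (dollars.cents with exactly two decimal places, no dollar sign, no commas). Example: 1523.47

After 1 (withdraw($50)): balance=$450.00 total_interest=$0.00
After 2 (deposit($50)): balance=$500.00 total_interest=$0.00
After 3 (deposit($500)): balance=$1000.00 total_interest=$0.00
After 4 (deposit($1000)): balance=$2000.00 total_interest=$0.00
After 5 (withdraw($100)): balance=$1900.00 total_interest=$0.00
After 6 (month_end (apply 1% monthly interest)): balance=$1919.00 total_interest=$19.00
After 7 (month_end (apply 1% monthly interest)): balance=$1938.19 total_interest=$38.19
After 8 (month_end (apply 1% monthly interest)): balance=$1957.57 total_interest=$57.57
After 9 (withdraw($100)): balance=$1857.57 total_interest=$57.57
After 10 (deposit($1000)): balance=$2857.57 total_interest=$57.57
After 11 (year_end (apply 5% annual interest)): balance=$3000.44 total_interest=$200.44
After 12 (deposit($500)): balance=$3500.44 total_interest=$200.44

Answer: 3500.44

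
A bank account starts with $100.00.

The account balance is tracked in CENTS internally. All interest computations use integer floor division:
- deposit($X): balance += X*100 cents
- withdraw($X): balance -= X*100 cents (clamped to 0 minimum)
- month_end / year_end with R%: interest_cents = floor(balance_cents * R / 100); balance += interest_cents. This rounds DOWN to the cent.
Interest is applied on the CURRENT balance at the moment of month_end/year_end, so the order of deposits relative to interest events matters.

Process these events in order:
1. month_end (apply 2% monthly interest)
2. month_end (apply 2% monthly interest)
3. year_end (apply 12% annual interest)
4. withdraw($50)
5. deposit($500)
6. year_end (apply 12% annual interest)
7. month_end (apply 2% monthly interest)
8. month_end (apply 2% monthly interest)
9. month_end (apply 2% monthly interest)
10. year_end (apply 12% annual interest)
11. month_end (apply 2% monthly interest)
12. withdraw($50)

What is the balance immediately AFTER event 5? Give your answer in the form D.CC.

Answer: 566.52

Derivation:
After 1 (month_end (apply 2% monthly interest)): balance=$102.00 total_interest=$2.00
After 2 (month_end (apply 2% monthly interest)): balance=$104.04 total_interest=$4.04
After 3 (year_end (apply 12% annual interest)): balance=$116.52 total_interest=$16.52
After 4 (withdraw($50)): balance=$66.52 total_interest=$16.52
After 5 (deposit($500)): balance=$566.52 total_interest=$16.52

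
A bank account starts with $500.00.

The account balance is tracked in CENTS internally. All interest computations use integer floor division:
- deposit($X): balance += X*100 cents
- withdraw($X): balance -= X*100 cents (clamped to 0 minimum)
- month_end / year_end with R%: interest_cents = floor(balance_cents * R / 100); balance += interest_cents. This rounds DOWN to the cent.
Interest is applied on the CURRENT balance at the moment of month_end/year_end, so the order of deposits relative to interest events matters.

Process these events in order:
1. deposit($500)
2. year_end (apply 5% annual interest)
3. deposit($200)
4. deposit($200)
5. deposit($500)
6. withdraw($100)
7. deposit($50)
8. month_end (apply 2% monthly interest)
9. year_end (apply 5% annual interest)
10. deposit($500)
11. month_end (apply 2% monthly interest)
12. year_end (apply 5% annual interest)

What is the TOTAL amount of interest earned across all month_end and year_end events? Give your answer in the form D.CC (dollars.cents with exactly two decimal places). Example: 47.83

After 1 (deposit($500)): balance=$1000.00 total_interest=$0.00
After 2 (year_end (apply 5% annual interest)): balance=$1050.00 total_interest=$50.00
After 3 (deposit($200)): balance=$1250.00 total_interest=$50.00
After 4 (deposit($200)): balance=$1450.00 total_interest=$50.00
After 5 (deposit($500)): balance=$1950.00 total_interest=$50.00
After 6 (withdraw($100)): balance=$1850.00 total_interest=$50.00
After 7 (deposit($50)): balance=$1900.00 total_interest=$50.00
After 8 (month_end (apply 2% monthly interest)): balance=$1938.00 total_interest=$88.00
After 9 (year_end (apply 5% annual interest)): balance=$2034.90 total_interest=$184.90
After 10 (deposit($500)): balance=$2534.90 total_interest=$184.90
After 11 (month_end (apply 2% monthly interest)): balance=$2585.59 total_interest=$235.59
After 12 (year_end (apply 5% annual interest)): balance=$2714.86 total_interest=$364.86

Answer: 364.86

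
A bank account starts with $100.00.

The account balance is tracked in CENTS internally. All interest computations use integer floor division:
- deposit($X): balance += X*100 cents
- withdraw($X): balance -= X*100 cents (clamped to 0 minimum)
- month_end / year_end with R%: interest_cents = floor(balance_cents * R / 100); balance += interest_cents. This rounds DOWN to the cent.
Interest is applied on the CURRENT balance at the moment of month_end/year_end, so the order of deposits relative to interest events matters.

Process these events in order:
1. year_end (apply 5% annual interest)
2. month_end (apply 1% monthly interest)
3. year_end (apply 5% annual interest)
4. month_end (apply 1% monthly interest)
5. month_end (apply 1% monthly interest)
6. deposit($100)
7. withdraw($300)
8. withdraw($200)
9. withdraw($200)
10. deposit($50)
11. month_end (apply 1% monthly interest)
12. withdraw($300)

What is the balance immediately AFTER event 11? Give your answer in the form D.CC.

Answer: 50.50

Derivation:
After 1 (year_end (apply 5% annual interest)): balance=$105.00 total_interest=$5.00
After 2 (month_end (apply 1% monthly interest)): balance=$106.05 total_interest=$6.05
After 3 (year_end (apply 5% annual interest)): balance=$111.35 total_interest=$11.35
After 4 (month_end (apply 1% monthly interest)): balance=$112.46 total_interest=$12.46
After 5 (month_end (apply 1% monthly interest)): balance=$113.58 total_interest=$13.58
After 6 (deposit($100)): balance=$213.58 total_interest=$13.58
After 7 (withdraw($300)): balance=$0.00 total_interest=$13.58
After 8 (withdraw($200)): balance=$0.00 total_interest=$13.58
After 9 (withdraw($200)): balance=$0.00 total_interest=$13.58
After 10 (deposit($50)): balance=$50.00 total_interest=$13.58
After 11 (month_end (apply 1% monthly interest)): balance=$50.50 total_interest=$14.08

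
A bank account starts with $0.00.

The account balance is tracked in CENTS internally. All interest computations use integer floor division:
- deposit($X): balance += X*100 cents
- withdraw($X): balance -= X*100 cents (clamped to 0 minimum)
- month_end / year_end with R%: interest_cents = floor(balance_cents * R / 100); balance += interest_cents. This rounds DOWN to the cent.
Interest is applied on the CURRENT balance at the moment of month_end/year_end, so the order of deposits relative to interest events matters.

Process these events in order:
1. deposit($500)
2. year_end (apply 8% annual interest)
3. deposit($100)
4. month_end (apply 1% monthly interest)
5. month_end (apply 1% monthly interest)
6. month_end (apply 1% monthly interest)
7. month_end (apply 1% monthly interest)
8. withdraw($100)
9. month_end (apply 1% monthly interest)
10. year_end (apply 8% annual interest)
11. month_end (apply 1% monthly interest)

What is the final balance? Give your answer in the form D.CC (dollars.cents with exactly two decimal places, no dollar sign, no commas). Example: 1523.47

After 1 (deposit($500)): balance=$500.00 total_interest=$0.00
After 2 (year_end (apply 8% annual interest)): balance=$540.00 total_interest=$40.00
After 3 (deposit($100)): balance=$640.00 total_interest=$40.00
After 4 (month_end (apply 1% monthly interest)): balance=$646.40 total_interest=$46.40
After 5 (month_end (apply 1% monthly interest)): balance=$652.86 total_interest=$52.86
After 6 (month_end (apply 1% monthly interest)): balance=$659.38 total_interest=$59.38
After 7 (month_end (apply 1% monthly interest)): balance=$665.97 total_interest=$65.97
After 8 (withdraw($100)): balance=$565.97 total_interest=$65.97
After 9 (month_end (apply 1% monthly interest)): balance=$571.62 total_interest=$71.62
After 10 (year_end (apply 8% annual interest)): balance=$617.34 total_interest=$117.34
After 11 (month_end (apply 1% monthly interest)): balance=$623.51 total_interest=$123.51

Answer: 623.51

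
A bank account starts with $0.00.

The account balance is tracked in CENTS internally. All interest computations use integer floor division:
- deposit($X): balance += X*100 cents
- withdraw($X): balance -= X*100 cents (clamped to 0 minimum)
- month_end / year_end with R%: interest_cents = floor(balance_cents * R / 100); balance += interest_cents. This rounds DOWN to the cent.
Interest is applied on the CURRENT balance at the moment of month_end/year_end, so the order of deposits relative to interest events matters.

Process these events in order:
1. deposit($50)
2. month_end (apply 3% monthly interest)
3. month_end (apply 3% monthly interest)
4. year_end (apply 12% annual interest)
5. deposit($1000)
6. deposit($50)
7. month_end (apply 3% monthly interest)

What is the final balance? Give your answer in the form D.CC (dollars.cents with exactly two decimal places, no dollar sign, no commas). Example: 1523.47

After 1 (deposit($50)): balance=$50.00 total_interest=$0.00
After 2 (month_end (apply 3% monthly interest)): balance=$51.50 total_interest=$1.50
After 3 (month_end (apply 3% monthly interest)): balance=$53.04 total_interest=$3.04
After 4 (year_end (apply 12% annual interest)): balance=$59.40 total_interest=$9.40
After 5 (deposit($1000)): balance=$1059.40 total_interest=$9.40
After 6 (deposit($50)): balance=$1109.40 total_interest=$9.40
After 7 (month_end (apply 3% monthly interest)): balance=$1142.68 total_interest=$42.68

Answer: 1142.68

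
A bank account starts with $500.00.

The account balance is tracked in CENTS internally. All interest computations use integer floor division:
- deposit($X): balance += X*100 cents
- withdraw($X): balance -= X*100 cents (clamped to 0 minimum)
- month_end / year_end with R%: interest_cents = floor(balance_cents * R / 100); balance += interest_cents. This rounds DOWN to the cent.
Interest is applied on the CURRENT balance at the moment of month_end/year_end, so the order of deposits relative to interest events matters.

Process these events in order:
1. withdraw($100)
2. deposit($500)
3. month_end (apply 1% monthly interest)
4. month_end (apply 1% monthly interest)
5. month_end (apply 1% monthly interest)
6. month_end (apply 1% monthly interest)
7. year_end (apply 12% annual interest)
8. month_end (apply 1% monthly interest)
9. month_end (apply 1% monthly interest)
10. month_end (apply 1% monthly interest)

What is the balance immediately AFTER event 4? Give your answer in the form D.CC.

After 1 (withdraw($100)): balance=$400.00 total_interest=$0.00
After 2 (deposit($500)): balance=$900.00 total_interest=$0.00
After 3 (month_end (apply 1% monthly interest)): balance=$909.00 total_interest=$9.00
After 4 (month_end (apply 1% monthly interest)): balance=$918.09 total_interest=$18.09

Answer: 918.09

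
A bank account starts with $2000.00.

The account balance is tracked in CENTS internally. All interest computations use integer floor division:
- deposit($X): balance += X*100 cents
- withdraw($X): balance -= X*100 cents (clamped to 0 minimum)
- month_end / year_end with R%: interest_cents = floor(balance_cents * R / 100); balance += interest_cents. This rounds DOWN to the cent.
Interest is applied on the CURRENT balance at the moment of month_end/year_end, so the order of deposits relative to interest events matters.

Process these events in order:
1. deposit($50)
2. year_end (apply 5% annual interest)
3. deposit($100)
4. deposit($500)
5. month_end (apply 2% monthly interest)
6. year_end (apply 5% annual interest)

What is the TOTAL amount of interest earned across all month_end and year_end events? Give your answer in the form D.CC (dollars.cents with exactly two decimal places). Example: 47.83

After 1 (deposit($50)): balance=$2050.00 total_interest=$0.00
After 2 (year_end (apply 5% annual interest)): balance=$2152.50 total_interest=$102.50
After 3 (deposit($100)): balance=$2252.50 total_interest=$102.50
After 4 (deposit($500)): balance=$2752.50 total_interest=$102.50
After 5 (month_end (apply 2% monthly interest)): balance=$2807.55 total_interest=$157.55
After 6 (year_end (apply 5% annual interest)): balance=$2947.92 total_interest=$297.92

Answer: 297.92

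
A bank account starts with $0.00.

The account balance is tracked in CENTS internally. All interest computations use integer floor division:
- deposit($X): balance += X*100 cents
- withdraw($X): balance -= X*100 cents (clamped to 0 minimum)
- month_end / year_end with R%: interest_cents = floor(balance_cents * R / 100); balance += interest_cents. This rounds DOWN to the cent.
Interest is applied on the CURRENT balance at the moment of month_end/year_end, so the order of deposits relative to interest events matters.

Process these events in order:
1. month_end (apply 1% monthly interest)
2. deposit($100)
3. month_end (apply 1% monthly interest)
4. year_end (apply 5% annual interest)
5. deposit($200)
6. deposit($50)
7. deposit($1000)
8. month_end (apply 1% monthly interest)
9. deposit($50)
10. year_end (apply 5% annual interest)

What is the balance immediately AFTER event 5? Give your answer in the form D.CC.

Answer: 306.05

Derivation:
After 1 (month_end (apply 1% monthly interest)): balance=$0.00 total_interest=$0.00
After 2 (deposit($100)): balance=$100.00 total_interest=$0.00
After 3 (month_end (apply 1% monthly interest)): balance=$101.00 total_interest=$1.00
After 4 (year_end (apply 5% annual interest)): balance=$106.05 total_interest=$6.05
After 5 (deposit($200)): balance=$306.05 total_interest=$6.05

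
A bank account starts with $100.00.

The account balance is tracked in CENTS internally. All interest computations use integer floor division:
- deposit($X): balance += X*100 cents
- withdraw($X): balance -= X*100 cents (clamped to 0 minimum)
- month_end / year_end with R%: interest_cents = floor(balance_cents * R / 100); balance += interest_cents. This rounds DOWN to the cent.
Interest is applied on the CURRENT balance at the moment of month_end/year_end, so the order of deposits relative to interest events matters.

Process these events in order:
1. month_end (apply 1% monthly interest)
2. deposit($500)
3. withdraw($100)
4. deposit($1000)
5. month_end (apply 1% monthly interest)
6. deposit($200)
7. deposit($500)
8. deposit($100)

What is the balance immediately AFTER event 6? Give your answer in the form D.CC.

After 1 (month_end (apply 1% monthly interest)): balance=$101.00 total_interest=$1.00
After 2 (deposit($500)): balance=$601.00 total_interest=$1.00
After 3 (withdraw($100)): balance=$501.00 total_interest=$1.00
After 4 (deposit($1000)): balance=$1501.00 total_interest=$1.00
After 5 (month_end (apply 1% monthly interest)): balance=$1516.01 total_interest=$16.01
After 6 (deposit($200)): balance=$1716.01 total_interest=$16.01

Answer: 1716.01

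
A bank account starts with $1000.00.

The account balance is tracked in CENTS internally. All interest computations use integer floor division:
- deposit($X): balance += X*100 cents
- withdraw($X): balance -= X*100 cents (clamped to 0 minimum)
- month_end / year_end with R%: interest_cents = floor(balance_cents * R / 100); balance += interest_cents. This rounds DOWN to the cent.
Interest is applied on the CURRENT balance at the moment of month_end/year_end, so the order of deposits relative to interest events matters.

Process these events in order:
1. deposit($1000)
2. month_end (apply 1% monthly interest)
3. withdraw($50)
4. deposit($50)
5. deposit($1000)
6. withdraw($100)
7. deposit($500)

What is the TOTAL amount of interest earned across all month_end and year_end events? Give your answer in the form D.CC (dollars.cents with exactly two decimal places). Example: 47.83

Answer: 20.00

Derivation:
After 1 (deposit($1000)): balance=$2000.00 total_interest=$0.00
After 2 (month_end (apply 1% monthly interest)): balance=$2020.00 total_interest=$20.00
After 3 (withdraw($50)): balance=$1970.00 total_interest=$20.00
After 4 (deposit($50)): balance=$2020.00 total_interest=$20.00
After 5 (deposit($1000)): balance=$3020.00 total_interest=$20.00
After 6 (withdraw($100)): balance=$2920.00 total_interest=$20.00
After 7 (deposit($500)): balance=$3420.00 total_interest=$20.00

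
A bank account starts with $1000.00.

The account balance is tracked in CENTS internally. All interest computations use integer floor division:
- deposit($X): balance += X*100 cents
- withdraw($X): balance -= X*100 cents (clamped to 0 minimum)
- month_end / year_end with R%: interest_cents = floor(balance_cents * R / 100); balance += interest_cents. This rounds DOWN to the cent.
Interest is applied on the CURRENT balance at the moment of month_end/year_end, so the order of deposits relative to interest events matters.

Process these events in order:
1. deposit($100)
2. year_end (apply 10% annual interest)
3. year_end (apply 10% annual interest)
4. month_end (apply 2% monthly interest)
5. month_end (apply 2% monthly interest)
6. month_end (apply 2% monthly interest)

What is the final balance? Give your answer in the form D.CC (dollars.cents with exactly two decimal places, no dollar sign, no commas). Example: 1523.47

Answer: 1412.46

Derivation:
After 1 (deposit($100)): balance=$1100.00 total_interest=$0.00
After 2 (year_end (apply 10% annual interest)): balance=$1210.00 total_interest=$110.00
After 3 (year_end (apply 10% annual interest)): balance=$1331.00 total_interest=$231.00
After 4 (month_end (apply 2% monthly interest)): balance=$1357.62 total_interest=$257.62
After 5 (month_end (apply 2% monthly interest)): balance=$1384.77 total_interest=$284.77
After 6 (month_end (apply 2% monthly interest)): balance=$1412.46 total_interest=$312.46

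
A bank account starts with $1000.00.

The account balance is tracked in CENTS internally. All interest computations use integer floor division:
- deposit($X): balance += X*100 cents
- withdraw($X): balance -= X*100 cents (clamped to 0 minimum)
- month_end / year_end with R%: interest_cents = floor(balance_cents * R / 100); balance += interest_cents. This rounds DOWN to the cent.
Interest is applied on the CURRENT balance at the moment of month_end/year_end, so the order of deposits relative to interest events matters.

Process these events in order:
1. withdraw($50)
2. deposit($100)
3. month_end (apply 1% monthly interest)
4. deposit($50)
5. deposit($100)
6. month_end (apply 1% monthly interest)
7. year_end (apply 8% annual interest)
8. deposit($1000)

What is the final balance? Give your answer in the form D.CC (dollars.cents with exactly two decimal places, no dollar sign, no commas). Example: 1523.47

Answer: 2320.40

Derivation:
After 1 (withdraw($50)): balance=$950.00 total_interest=$0.00
After 2 (deposit($100)): balance=$1050.00 total_interest=$0.00
After 3 (month_end (apply 1% monthly interest)): balance=$1060.50 total_interest=$10.50
After 4 (deposit($50)): balance=$1110.50 total_interest=$10.50
After 5 (deposit($100)): balance=$1210.50 total_interest=$10.50
After 6 (month_end (apply 1% monthly interest)): balance=$1222.60 total_interest=$22.60
After 7 (year_end (apply 8% annual interest)): balance=$1320.40 total_interest=$120.40
After 8 (deposit($1000)): balance=$2320.40 total_interest=$120.40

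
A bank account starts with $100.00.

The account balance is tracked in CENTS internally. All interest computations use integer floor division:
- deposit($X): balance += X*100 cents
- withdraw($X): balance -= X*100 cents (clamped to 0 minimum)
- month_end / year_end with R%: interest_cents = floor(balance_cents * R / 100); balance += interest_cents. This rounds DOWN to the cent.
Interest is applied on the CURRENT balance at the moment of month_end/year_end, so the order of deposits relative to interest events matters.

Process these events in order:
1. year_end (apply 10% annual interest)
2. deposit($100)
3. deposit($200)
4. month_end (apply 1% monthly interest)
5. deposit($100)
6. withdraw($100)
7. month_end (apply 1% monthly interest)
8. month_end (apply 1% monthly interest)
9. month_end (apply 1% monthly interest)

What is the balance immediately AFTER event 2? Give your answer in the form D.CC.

Answer: 210.00

Derivation:
After 1 (year_end (apply 10% annual interest)): balance=$110.00 total_interest=$10.00
After 2 (deposit($100)): balance=$210.00 total_interest=$10.00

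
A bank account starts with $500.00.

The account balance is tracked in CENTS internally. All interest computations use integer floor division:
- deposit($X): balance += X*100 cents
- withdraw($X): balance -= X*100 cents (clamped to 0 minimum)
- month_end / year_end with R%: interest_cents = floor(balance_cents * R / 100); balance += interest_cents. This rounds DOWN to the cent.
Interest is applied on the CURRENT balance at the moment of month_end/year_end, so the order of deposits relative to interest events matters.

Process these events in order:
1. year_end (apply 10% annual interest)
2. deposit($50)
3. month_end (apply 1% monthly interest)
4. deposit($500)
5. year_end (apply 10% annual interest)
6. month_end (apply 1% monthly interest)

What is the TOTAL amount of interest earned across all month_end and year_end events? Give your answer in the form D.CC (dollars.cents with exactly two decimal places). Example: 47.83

Answer: 178.76

Derivation:
After 1 (year_end (apply 10% annual interest)): balance=$550.00 total_interest=$50.00
After 2 (deposit($50)): balance=$600.00 total_interest=$50.00
After 3 (month_end (apply 1% monthly interest)): balance=$606.00 total_interest=$56.00
After 4 (deposit($500)): balance=$1106.00 total_interest=$56.00
After 5 (year_end (apply 10% annual interest)): balance=$1216.60 total_interest=$166.60
After 6 (month_end (apply 1% monthly interest)): balance=$1228.76 total_interest=$178.76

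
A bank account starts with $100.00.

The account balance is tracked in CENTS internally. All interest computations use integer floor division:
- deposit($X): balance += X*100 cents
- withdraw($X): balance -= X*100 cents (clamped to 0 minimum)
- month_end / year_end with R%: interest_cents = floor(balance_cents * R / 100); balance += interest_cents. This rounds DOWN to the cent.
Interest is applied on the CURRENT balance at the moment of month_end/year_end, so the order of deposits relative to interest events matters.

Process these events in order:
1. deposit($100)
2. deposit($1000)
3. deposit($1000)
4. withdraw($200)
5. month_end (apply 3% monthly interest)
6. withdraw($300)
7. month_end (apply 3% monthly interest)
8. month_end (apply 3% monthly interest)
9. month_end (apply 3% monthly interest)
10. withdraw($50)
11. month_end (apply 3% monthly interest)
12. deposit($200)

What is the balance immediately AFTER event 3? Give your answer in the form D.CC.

Answer: 2200.00

Derivation:
After 1 (deposit($100)): balance=$200.00 total_interest=$0.00
After 2 (deposit($1000)): balance=$1200.00 total_interest=$0.00
After 3 (deposit($1000)): balance=$2200.00 total_interest=$0.00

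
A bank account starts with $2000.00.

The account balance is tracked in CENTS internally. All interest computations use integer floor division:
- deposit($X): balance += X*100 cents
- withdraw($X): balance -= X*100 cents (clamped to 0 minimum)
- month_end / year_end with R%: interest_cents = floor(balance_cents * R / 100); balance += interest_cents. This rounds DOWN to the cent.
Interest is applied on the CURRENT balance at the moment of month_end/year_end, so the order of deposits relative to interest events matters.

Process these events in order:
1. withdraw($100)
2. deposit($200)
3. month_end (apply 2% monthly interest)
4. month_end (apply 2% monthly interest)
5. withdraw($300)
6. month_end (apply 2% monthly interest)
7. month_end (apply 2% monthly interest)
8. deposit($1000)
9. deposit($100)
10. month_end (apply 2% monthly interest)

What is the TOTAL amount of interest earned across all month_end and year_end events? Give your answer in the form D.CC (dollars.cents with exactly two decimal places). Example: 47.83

Answer: 222.19

Derivation:
After 1 (withdraw($100)): balance=$1900.00 total_interest=$0.00
After 2 (deposit($200)): balance=$2100.00 total_interest=$0.00
After 3 (month_end (apply 2% monthly interest)): balance=$2142.00 total_interest=$42.00
After 4 (month_end (apply 2% monthly interest)): balance=$2184.84 total_interest=$84.84
After 5 (withdraw($300)): balance=$1884.84 total_interest=$84.84
After 6 (month_end (apply 2% monthly interest)): balance=$1922.53 total_interest=$122.53
After 7 (month_end (apply 2% monthly interest)): balance=$1960.98 total_interest=$160.98
After 8 (deposit($1000)): balance=$2960.98 total_interest=$160.98
After 9 (deposit($100)): balance=$3060.98 total_interest=$160.98
After 10 (month_end (apply 2% monthly interest)): balance=$3122.19 total_interest=$222.19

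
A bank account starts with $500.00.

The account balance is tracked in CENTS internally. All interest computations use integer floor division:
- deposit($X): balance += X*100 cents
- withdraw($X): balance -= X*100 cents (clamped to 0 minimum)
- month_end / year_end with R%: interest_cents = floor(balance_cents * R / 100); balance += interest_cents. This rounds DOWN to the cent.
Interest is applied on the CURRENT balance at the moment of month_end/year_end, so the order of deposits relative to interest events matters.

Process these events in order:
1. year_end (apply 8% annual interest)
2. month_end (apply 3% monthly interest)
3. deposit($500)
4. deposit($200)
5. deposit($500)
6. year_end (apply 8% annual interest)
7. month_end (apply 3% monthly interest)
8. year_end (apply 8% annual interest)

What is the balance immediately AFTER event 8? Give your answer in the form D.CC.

Answer: 2109.87

Derivation:
After 1 (year_end (apply 8% annual interest)): balance=$540.00 total_interest=$40.00
After 2 (month_end (apply 3% monthly interest)): balance=$556.20 total_interest=$56.20
After 3 (deposit($500)): balance=$1056.20 total_interest=$56.20
After 4 (deposit($200)): balance=$1256.20 total_interest=$56.20
After 5 (deposit($500)): balance=$1756.20 total_interest=$56.20
After 6 (year_end (apply 8% annual interest)): balance=$1896.69 total_interest=$196.69
After 7 (month_end (apply 3% monthly interest)): balance=$1953.59 total_interest=$253.59
After 8 (year_end (apply 8% annual interest)): balance=$2109.87 total_interest=$409.87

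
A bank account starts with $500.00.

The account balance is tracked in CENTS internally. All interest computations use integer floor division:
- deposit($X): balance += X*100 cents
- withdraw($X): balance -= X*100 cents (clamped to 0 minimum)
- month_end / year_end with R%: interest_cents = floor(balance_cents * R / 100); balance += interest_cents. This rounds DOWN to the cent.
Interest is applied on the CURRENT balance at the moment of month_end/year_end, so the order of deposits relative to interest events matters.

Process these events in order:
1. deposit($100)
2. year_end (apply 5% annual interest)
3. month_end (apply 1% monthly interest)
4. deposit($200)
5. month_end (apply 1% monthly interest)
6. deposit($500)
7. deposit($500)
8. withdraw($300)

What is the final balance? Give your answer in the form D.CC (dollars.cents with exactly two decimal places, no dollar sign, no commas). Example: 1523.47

After 1 (deposit($100)): balance=$600.00 total_interest=$0.00
After 2 (year_end (apply 5% annual interest)): balance=$630.00 total_interest=$30.00
After 3 (month_end (apply 1% monthly interest)): balance=$636.30 total_interest=$36.30
After 4 (deposit($200)): balance=$836.30 total_interest=$36.30
After 5 (month_end (apply 1% monthly interest)): balance=$844.66 total_interest=$44.66
After 6 (deposit($500)): balance=$1344.66 total_interest=$44.66
After 7 (deposit($500)): balance=$1844.66 total_interest=$44.66
After 8 (withdraw($300)): balance=$1544.66 total_interest=$44.66

Answer: 1544.66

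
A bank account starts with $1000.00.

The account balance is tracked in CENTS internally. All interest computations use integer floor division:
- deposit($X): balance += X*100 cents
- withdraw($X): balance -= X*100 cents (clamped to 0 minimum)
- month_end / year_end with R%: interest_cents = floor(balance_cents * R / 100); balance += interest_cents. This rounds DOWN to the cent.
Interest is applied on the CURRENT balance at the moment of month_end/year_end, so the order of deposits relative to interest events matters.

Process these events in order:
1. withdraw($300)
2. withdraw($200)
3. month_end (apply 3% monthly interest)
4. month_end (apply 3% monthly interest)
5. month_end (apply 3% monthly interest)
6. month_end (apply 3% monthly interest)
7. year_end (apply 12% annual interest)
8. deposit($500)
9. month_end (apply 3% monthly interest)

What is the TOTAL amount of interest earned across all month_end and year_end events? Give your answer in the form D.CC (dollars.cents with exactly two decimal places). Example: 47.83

Answer: 164.18

Derivation:
After 1 (withdraw($300)): balance=$700.00 total_interest=$0.00
After 2 (withdraw($200)): balance=$500.00 total_interest=$0.00
After 3 (month_end (apply 3% monthly interest)): balance=$515.00 total_interest=$15.00
After 4 (month_end (apply 3% monthly interest)): balance=$530.45 total_interest=$30.45
After 5 (month_end (apply 3% monthly interest)): balance=$546.36 total_interest=$46.36
After 6 (month_end (apply 3% monthly interest)): balance=$562.75 total_interest=$62.75
After 7 (year_end (apply 12% annual interest)): balance=$630.28 total_interest=$130.28
After 8 (deposit($500)): balance=$1130.28 total_interest=$130.28
After 9 (month_end (apply 3% monthly interest)): balance=$1164.18 total_interest=$164.18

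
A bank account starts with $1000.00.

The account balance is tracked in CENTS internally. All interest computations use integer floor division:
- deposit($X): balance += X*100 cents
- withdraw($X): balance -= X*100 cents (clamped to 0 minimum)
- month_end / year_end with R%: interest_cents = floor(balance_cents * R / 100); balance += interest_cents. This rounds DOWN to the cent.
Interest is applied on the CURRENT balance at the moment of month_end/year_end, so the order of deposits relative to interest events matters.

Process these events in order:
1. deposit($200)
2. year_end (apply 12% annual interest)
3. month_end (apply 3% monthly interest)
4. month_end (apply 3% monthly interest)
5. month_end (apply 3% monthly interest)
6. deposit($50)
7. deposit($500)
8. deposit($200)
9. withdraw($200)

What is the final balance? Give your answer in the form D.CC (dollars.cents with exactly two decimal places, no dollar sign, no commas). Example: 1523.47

Answer: 2018.61

Derivation:
After 1 (deposit($200)): balance=$1200.00 total_interest=$0.00
After 2 (year_end (apply 12% annual interest)): balance=$1344.00 total_interest=$144.00
After 3 (month_end (apply 3% monthly interest)): balance=$1384.32 total_interest=$184.32
After 4 (month_end (apply 3% monthly interest)): balance=$1425.84 total_interest=$225.84
After 5 (month_end (apply 3% monthly interest)): balance=$1468.61 total_interest=$268.61
After 6 (deposit($50)): balance=$1518.61 total_interest=$268.61
After 7 (deposit($500)): balance=$2018.61 total_interest=$268.61
After 8 (deposit($200)): balance=$2218.61 total_interest=$268.61
After 9 (withdraw($200)): balance=$2018.61 total_interest=$268.61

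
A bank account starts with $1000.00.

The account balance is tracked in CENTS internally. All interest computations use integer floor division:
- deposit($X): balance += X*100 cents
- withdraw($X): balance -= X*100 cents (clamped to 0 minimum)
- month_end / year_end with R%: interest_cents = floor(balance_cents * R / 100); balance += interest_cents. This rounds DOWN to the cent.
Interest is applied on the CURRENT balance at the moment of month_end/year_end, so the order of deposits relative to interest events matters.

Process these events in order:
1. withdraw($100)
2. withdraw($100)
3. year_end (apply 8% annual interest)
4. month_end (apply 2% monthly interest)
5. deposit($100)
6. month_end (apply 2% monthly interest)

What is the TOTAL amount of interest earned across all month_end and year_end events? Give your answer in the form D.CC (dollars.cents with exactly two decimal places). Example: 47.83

Answer: 100.90

Derivation:
After 1 (withdraw($100)): balance=$900.00 total_interest=$0.00
After 2 (withdraw($100)): balance=$800.00 total_interest=$0.00
After 3 (year_end (apply 8% annual interest)): balance=$864.00 total_interest=$64.00
After 4 (month_end (apply 2% monthly interest)): balance=$881.28 total_interest=$81.28
After 5 (deposit($100)): balance=$981.28 total_interest=$81.28
After 6 (month_end (apply 2% monthly interest)): balance=$1000.90 total_interest=$100.90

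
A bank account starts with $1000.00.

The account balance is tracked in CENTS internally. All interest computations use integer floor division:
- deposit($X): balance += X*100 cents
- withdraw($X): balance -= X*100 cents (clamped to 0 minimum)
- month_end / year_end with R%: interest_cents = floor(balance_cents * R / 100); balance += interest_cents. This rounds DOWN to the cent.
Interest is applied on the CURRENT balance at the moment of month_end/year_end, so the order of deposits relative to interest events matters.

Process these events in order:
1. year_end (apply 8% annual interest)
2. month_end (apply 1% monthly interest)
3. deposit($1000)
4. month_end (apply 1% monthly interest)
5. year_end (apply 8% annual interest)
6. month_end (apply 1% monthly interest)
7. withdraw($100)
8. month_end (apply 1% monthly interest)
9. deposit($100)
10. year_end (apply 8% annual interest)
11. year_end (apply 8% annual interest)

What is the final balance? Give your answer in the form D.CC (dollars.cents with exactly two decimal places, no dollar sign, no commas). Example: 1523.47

After 1 (year_end (apply 8% annual interest)): balance=$1080.00 total_interest=$80.00
After 2 (month_end (apply 1% monthly interest)): balance=$1090.80 total_interest=$90.80
After 3 (deposit($1000)): balance=$2090.80 total_interest=$90.80
After 4 (month_end (apply 1% monthly interest)): balance=$2111.70 total_interest=$111.70
After 5 (year_end (apply 8% annual interest)): balance=$2280.63 total_interest=$280.63
After 6 (month_end (apply 1% monthly interest)): balance=$2303.43 total_interest=$303.43
After 7 (withdraw($100)): balance=$2203.43 total_interest=$303.43
After 8 (month_end (apply 1% monthly interest)): balance=$2225.46 total_interest=$325.46
After 9 (deposit($100)): balance=$2325.46 total_interest=$325.46
After 10 (year_end (apply 8% annual interest)): balance=$2511.49 total_interest=$511.49
After 11 (year_end (apply 8% annual interest)): balance=$2712.40 total_interest=$712.40

Answer: 2712.40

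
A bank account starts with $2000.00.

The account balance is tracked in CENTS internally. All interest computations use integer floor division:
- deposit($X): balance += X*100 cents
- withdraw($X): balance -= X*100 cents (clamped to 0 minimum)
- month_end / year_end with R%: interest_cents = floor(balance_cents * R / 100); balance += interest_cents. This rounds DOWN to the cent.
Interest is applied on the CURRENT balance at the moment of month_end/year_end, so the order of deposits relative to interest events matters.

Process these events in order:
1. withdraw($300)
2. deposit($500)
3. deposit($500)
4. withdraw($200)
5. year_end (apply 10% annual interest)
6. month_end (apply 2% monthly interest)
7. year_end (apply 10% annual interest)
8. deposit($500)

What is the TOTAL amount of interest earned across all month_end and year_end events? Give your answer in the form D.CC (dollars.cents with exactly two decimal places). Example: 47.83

After 1 (withdraw($300)): balance=$1700.00 total_interest=$0.00
After 2 (deposit($500)): balance=$2200.00 total_interest=$0.00
After 3 (deposit($500)): balance=$2700.00 total_interest=$0.00
After 4 (withdraw($200)): balance=$2500.00 total_interest=$0.00
After 5 (year_end (apply 10% annual interest)): balance=$2750.00 total_interest=$250.00
After 6 (month_end (apply 2% monthly interest)): balance=$2805.00 total_interest=$305.00
After 7 (year_end (apply 10% annual interest)): balance=$3085.50 total_interest=$585.50
After 8 (deposit($500)): balance=$3585.50 total_interest=$585.50

Answer: 585.50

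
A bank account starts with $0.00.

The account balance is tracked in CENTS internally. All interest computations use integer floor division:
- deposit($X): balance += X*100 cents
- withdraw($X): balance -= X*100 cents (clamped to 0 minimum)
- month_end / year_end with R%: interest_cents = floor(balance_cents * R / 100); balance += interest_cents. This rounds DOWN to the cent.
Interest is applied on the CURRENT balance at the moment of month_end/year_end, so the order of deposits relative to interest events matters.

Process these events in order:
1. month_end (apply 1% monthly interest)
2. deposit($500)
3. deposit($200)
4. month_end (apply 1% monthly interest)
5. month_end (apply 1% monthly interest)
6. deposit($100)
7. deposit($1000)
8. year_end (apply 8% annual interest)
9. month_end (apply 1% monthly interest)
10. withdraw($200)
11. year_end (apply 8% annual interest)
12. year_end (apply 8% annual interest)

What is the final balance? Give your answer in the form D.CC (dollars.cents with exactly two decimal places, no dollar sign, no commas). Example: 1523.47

Answer: 2074.76

Derivation:
After 1 (month_end (apply 1% monthly interest)): balance=$0.00 total_interest=$0.00
After 2 (deposit($500)): balance=$500.00 total_interest=$0.00
After 3 (deposit($200)): balance=$700.00 total_interest=$0.00
After 4 (month_end (apply 1% monthly interest)): balance=$707.00 total_interest=$7.00
After 5 (month_end (apply 1% monthly interest)): balance=$714.07 total_interest=$14.07
After 6 (deposit($100)): balance=$814.07 total_interest=$14.07
After 7 (deposit($1000)): balance=$1814.07 total_interest=$14.07
After 8 (year_end (apply 8% annual interest)): balance=$1959.19 total_interest=$159.19
After 9 (month_end (apply 1% monthly interest)): balance=$1978.78 total_interest=$178.78
After 10 (withdraw($200)): balance=$1778.78 total_interest=$178.78
After 11 (year_end (apply 8% annual interest)): balance=$1921.08 total_interest=$321.08
After 12 (year_end (apply 8% annual interest)): balance=$2074.76 total_interest=$474.76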